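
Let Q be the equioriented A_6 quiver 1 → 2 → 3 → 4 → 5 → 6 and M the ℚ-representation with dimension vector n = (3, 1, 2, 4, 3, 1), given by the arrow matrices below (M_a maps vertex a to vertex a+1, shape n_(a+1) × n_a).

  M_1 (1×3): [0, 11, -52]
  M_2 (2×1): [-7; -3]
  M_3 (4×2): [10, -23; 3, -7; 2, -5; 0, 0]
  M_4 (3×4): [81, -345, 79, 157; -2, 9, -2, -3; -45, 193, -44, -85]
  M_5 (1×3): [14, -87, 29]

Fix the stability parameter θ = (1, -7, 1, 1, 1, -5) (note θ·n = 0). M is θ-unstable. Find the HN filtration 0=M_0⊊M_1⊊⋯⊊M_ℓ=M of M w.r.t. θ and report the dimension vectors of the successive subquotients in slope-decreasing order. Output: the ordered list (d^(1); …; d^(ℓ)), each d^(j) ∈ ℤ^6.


Barcode: M ≅ I[1,1]^2, I[1,6], I[3,5], I[4,4], I[4,5]. HN layers by μ_θ (3 steps, strictly decreasing):
  μ^(1)=1; μ^(2)=-1/2; μ^(3)=-3

((2, 0, 1, 3, 2, 0); (0, 0, 1, 1, 1, 1); (1, 1, 0, 0, 0, 0))


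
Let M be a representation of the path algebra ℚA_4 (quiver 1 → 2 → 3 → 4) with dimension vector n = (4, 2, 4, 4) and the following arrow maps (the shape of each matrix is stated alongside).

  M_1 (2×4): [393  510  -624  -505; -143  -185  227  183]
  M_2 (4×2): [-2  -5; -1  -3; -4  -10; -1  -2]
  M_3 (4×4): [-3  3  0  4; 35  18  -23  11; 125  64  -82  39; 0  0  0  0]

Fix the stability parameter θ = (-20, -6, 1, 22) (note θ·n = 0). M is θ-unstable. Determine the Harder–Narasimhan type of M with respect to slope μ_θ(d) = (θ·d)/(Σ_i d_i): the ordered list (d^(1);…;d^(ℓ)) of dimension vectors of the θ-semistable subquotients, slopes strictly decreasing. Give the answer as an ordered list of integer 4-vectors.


Via rank(M_{q-1}∘⋯∘M_p): M ≅ I[1,1]^2, I[1,4]^2, I[3,3], I[3,4], I[4,4].
μ_θ-semistable layers: μ^(1)=22; μ^(2)=1; μ^(3)=-6; μ^(4)=-20

((0, 0, 0, 4); (0, 0, 4, 0); (0, 2, 0, 0); (4, 0, 0, 0))


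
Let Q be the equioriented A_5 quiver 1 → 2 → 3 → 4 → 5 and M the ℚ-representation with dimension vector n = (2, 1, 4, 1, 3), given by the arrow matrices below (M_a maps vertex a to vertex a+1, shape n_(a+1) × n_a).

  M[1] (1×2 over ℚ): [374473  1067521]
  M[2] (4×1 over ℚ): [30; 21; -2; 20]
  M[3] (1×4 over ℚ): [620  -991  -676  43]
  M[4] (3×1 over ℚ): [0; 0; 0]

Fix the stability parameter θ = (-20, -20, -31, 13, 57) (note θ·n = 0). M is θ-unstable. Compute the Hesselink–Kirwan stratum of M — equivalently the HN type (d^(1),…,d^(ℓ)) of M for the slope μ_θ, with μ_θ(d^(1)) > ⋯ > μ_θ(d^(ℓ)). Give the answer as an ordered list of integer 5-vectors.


Via rank(M_{q-1}∘⋯∘M_p): M ≅ I[1,1], I[1,4], I[3,3]^3, I[5,5]^3.
μ_θ-semistable layers: μ^(1)=57; μ^(2)=13; μ^(3)=-20; μ^(4)=-71/3; μ^(5)=-31

((0, 0, 0, 0, 3); (0, 0, 0, 1, 0); (1, 0, 0, 0, 0); (1, 1, 1, 0, 0); (0, 0, 3, 0, 0))


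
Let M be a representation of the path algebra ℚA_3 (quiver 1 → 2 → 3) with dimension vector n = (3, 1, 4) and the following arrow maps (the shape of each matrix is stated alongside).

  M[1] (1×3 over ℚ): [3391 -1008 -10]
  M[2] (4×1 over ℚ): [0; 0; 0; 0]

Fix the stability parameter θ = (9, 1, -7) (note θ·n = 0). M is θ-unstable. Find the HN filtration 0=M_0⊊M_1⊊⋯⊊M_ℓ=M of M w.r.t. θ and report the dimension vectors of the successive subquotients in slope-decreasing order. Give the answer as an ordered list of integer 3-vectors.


Interval decomposition of M: I[1,1]^2, I[1,2], I[3,3]^4.
HN type (ℓ=3): μ^(1)=9; μ^(2)=5; μ^(3)=-7

((2, 0, 0); (1, 1, 0); (0, 0, 4))


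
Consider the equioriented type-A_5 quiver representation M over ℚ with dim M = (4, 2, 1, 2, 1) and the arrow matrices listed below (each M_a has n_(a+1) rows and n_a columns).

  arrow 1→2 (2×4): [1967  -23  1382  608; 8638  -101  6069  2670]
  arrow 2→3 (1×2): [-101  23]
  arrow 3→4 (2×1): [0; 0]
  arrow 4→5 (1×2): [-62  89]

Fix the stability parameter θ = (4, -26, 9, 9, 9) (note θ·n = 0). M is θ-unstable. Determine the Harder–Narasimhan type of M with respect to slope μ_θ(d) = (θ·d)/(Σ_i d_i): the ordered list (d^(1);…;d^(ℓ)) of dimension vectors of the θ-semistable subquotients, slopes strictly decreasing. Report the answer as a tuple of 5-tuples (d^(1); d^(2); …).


Interval decomposition of M: I[1,1]^2, I[1,2], I[1,3], I[4,4], I[4,5].
HN type (ℓ=3): μ^(1)=9; μ^(2)=4; μ^(3)=-11

((0, 0, 1, 2, 1); (2, 0, 0, 0, 0); (2, 2, 0, 0, 0))


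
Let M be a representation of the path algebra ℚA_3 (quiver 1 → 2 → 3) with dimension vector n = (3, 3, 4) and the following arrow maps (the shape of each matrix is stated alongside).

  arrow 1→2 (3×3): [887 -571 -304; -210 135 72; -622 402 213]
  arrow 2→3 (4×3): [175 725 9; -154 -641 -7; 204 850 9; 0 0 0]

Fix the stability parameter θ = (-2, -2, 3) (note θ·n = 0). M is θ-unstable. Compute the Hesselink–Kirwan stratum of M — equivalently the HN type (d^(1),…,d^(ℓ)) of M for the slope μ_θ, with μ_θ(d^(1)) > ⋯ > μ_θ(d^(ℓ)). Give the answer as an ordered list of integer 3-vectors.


Interval decomposition of M: I[1,3]^3, I[3,3].
HN type (ℓ=2): μ^(1)=3; μ^(2)=-2

((0, 0, 4); (3, 3, 0))


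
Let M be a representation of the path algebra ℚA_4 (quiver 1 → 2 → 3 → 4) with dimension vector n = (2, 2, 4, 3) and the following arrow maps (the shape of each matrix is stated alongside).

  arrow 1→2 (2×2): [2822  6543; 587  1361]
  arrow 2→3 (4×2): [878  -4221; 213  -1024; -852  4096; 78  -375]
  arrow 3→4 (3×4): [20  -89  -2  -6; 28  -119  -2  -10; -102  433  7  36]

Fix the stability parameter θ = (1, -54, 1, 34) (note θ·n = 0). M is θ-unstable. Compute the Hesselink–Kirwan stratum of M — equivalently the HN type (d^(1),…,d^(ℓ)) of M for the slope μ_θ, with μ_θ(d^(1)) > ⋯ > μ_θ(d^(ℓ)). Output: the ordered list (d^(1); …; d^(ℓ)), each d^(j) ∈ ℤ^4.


Barcode: M ≅ I[1,3], I[1,4], I[3,4]^2. HN layers by μ_θ (3 steps, strictly decreasing):
  μ^(1)=34; μ^(2)=1; μ^(3)=-53/2

((0, 0, 0, 3); (0, 0, 4, 0); (2, 2, 0, 0))


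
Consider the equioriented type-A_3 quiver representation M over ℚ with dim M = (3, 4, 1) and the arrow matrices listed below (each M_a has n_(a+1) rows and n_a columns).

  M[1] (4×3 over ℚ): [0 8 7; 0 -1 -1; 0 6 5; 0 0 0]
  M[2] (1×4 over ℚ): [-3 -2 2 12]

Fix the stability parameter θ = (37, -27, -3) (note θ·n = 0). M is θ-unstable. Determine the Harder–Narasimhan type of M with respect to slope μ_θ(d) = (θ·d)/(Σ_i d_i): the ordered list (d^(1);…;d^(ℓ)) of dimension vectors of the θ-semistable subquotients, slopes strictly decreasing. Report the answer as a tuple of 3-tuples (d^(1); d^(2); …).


Via rank(M_{q-1}∘⋯∘M_p): M ≅ I[1,1], I[1,2], I[1,3], I[2,2]^2.
μ_θ-semistable layers: μ^(1)=37; μ^(2)=5; μ^(3)=7/3; μ^(4)=-27

((1, 0, 0); (1, 1, 0); (1, 1, 1); (0, 2, 0))


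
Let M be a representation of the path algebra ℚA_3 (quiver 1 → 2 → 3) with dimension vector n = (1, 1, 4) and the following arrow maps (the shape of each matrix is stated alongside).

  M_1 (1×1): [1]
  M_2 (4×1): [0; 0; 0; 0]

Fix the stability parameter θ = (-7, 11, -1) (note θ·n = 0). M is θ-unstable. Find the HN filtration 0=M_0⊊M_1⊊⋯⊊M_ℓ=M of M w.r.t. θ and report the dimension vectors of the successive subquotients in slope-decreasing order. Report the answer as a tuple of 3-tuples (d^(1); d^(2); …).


Interval decomposition of M: I[1,2], I[3,3]^4.
HN type (ℓ=3): μ^(1)=11; μ^(2)=-1; μ^(3)=-7

((0, 1, 0); (0, 0, 4); (1, 0, 0))


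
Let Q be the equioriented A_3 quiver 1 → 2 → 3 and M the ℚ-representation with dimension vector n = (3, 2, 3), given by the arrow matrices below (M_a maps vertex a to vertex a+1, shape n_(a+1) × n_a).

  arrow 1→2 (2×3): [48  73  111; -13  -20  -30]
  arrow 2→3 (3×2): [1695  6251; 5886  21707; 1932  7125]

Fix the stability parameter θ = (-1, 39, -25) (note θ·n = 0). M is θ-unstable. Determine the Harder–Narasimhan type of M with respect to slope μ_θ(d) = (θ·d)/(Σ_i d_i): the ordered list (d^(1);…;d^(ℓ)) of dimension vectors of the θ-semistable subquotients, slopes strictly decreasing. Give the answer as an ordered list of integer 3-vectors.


Barcode: M ≅ I[1,1], I[1,3]^2, I[3,3]. HN layers by μ_θ (3 steps, strictly decreasing):
  μ^(1)=7; μ^(2)=-1; μ^(3)=-25

((0, 2, 2); (3, 0, 0); (0, 0, 1))


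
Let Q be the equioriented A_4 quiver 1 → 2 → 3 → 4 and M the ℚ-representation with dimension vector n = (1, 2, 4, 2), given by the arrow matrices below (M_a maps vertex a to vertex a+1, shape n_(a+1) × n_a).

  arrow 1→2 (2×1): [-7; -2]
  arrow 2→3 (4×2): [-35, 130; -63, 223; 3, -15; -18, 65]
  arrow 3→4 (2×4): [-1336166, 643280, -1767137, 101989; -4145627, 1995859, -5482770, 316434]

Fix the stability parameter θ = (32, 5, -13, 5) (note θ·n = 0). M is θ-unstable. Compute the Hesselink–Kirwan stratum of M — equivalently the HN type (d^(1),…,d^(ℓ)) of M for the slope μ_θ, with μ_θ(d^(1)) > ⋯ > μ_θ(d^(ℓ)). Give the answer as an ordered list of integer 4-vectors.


Interval decomposition of M: I[1,4], I[2,4], I[3,3]^2.
HN type (ℓ=4): μ^(1)=29/4; μ^(2)=5; μ^(3)=-4; μ^(4)=-13

((1, 1, 1, 1); (0, 0, 0, 1); (0, 1, 1, 0); (0, 0, 2, 0))


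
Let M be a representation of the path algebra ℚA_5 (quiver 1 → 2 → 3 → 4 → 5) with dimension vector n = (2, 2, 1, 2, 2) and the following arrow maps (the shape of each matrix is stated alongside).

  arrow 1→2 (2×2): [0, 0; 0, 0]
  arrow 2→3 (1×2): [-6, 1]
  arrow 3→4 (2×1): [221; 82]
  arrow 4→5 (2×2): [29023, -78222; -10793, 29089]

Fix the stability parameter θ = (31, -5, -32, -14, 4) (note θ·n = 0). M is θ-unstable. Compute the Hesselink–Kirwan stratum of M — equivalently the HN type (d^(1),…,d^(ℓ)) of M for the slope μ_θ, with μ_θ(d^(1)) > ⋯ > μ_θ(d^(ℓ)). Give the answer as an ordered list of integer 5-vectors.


Via rank(M_{q-1}∘⋯∘M_p): M ≅ I[1,1]^2, I[2,2], I[2,5], I[4,5].
μ_θ-semistable layers: μ^(1)=31; μ^(2)=4; μ^(3)=-5; μ^(4)=-14; μ^(5)=-37/2

((2, 0, 0, 0, 0); (0, 0, 0, 0, 2); (0, 1, 0, 0, 0); (0, 0, 0, 2, 0); (0, 1, 1, 0, 0))


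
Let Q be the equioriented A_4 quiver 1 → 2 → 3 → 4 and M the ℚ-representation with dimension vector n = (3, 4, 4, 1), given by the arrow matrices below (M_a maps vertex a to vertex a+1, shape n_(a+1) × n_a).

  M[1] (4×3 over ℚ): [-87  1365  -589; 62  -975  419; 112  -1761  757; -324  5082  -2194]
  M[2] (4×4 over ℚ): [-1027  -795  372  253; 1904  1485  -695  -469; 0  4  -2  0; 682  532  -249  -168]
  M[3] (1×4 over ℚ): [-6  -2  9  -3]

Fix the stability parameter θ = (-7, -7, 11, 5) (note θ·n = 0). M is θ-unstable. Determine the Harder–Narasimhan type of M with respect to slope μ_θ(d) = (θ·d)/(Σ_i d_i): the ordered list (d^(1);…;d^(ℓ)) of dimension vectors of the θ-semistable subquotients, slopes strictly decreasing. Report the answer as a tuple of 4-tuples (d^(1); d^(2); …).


Barcode: M ≅ I[1,1], I[1,3], I[1,4], I[2,3]^2. HN layers by μ_θ (3 steps, strictly decreasing):
  μ^(1)=11; μ^(2)=8; μ^(3)=-7

((0, 0, 3, 0); (0, 0, 1, 1); (3, 4, 0, 0))


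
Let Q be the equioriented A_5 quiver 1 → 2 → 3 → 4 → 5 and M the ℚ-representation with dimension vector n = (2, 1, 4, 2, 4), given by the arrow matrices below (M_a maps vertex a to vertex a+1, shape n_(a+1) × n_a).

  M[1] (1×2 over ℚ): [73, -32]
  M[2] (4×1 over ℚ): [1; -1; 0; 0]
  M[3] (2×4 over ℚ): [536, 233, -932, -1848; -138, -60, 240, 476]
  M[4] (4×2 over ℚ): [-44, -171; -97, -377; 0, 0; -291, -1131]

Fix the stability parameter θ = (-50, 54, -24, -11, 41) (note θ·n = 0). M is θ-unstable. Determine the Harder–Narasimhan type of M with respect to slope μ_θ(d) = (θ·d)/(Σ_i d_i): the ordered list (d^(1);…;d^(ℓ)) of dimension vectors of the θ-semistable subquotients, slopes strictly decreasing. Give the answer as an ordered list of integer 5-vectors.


Via rank(M_{q-1}∘⋯∘M_p): M ≅ I[1,1], I[1,5], I[3,3]^2, I[3,5], I[5,5]^2.
μ_θ-semistable layers: μ^(1)=41; μ^(2)=19/3; μ^(3)=-11; μ^(4)=-24; μ^(5)=-50

((0, 0, 0, 0, 4); (0, 1, 1, 1, 0); (0, 0, 0, 1, 0); (0, 0, 3, 0, 0); (2, 0, 0, 0, 0))


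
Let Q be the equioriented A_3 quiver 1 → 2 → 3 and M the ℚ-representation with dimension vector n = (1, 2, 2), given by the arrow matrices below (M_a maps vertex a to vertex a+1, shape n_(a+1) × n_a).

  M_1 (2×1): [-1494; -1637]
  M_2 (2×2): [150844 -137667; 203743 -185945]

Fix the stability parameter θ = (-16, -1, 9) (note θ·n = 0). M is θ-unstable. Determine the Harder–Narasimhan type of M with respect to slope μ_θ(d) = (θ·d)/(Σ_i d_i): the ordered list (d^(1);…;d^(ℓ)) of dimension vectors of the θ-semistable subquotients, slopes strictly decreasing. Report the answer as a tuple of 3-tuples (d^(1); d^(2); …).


Via rank(M_{q-1}∘⋯∘M_p): M ≅ I[1,3], I[2,3].
μ_θ-semistable layers: μ^(1)=9; μ^(2)=-1; μ^(3)=-16

((0, 0, 2); (0, 2, 0); (1, 0, 0))


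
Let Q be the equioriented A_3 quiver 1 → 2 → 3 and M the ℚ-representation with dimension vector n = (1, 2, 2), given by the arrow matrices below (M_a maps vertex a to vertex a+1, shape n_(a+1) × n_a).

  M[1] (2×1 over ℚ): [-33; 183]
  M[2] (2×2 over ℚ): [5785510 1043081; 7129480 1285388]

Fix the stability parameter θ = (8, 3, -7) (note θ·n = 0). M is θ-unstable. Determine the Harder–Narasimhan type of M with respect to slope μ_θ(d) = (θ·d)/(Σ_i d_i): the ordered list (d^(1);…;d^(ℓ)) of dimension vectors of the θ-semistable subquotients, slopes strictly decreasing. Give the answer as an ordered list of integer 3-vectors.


Via rank(M_{q-1}∘⋯∘M_p): M ≅ I[1,3], I[2,2], I[3,3].
μ_θ-semistable layers: μ^(1)=3; μ^(2)=4/3; μ^(3)=-7

((0, 1, 0); (1, 1, 1); (0, 0, 1))


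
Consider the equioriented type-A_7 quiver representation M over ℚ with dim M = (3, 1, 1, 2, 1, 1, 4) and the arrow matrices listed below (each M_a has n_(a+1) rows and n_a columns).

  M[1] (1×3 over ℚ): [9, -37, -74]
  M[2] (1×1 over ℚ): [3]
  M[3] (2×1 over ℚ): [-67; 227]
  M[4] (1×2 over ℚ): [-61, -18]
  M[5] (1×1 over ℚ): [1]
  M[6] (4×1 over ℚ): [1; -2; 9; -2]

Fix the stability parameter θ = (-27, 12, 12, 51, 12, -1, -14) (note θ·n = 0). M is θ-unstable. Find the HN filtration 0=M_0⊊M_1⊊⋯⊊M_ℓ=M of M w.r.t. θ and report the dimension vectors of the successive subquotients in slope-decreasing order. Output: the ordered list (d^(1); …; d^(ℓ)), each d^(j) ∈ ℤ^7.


Interval decomposition of M: I[1,1]^2, I[1,7], I[4,4], I[7,7]^3.
HN type (ℓ=4): μ^(1)=51; μ^(2)=12; μ^(3)=-14; μ^(4)=-27

((0, 0, 0, 1, 0, 0, 0); (0, 1, 1, 1, 1, 1, 1); (0, 0, 0, 0, 0, 0, 3); (3, 0, 0, 0, 0, 0, 0))


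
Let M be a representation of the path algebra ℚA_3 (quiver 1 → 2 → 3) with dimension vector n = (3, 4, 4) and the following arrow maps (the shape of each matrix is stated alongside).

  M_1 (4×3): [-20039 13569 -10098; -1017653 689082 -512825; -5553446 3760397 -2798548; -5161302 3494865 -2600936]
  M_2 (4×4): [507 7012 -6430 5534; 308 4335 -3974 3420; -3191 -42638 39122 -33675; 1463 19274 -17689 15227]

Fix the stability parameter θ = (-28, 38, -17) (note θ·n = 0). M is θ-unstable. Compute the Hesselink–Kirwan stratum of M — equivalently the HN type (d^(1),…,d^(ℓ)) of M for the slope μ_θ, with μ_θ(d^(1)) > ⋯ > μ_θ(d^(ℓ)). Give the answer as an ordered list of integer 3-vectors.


Interval decomposition of M: I[1,3]^3, I[2,3].
HN type (ℓ=2): μ^(1)=21/2; μ^(2)=-28

((0, 4, 4); (3, 0, 0))


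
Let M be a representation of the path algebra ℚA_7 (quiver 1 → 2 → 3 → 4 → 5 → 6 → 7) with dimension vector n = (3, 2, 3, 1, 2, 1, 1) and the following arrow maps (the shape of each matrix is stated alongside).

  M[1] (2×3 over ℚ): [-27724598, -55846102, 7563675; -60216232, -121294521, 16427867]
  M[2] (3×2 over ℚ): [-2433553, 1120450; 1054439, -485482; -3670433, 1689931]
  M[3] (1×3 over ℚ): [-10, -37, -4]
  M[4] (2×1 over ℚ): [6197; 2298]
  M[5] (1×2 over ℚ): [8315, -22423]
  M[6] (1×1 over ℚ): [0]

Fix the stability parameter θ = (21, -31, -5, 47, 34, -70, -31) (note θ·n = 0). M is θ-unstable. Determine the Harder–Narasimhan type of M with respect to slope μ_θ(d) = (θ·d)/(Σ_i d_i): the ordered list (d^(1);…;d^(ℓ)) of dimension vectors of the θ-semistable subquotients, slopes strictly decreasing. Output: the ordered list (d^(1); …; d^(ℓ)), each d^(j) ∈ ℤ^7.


Interval decomposition of M: I[1,1], I[1,3], I[1,6], I[3,3], I[5,5], I[7,7].
HN type (ℓ=5): μ^(1)=34; μ^(2)=21; μ^(3)=11/3; μ^(4)=-5; μ^(5)=-31

((0, 0, 0, 0, 1, 0, 0); (1, 0, 0, 0, 0, 0, 0); (0, 0, 0, 1, 1, 1, 0); (2, 2, 3, 0, 0, 0, 0); (0, 0, 0, 0, 0, 0, 1))


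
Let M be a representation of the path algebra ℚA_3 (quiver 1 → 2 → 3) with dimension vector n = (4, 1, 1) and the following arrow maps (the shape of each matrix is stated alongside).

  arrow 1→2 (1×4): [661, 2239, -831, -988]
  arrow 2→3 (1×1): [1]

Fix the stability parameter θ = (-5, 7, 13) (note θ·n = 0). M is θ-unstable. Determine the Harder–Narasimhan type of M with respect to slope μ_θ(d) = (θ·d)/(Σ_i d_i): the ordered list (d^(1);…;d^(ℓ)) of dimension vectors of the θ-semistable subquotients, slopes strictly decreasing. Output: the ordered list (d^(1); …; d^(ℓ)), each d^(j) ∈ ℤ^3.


Barcode: M ≅ I[1,1]^3, I[1,3]. HN layers by μ_θ (3 steps, strictly decreasing):
  μ^(1)=13; μ^(2)=7; μ^(3)=-5

((0, 0, 1); (0, 1, 0); (4, 0, 0))


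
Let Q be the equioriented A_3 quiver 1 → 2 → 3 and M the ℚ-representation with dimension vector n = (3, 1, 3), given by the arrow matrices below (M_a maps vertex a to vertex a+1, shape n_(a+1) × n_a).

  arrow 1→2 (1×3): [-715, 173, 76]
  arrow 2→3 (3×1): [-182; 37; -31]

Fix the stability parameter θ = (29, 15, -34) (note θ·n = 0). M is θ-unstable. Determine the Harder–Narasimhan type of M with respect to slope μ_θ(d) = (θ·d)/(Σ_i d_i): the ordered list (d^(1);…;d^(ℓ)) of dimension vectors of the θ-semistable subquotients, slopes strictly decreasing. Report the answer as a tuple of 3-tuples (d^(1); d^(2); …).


Barcode: M ≅ I[1,1]^2, I[1,3], I[3,3]^2. HN layers by μ_θ (3 steps, strictly decreasing):
  μ^(1)=29; μ^(2)=10/3; μ^(3)=-34

((2, 0, 0); (1, 1, 1); (0, 0, 2))


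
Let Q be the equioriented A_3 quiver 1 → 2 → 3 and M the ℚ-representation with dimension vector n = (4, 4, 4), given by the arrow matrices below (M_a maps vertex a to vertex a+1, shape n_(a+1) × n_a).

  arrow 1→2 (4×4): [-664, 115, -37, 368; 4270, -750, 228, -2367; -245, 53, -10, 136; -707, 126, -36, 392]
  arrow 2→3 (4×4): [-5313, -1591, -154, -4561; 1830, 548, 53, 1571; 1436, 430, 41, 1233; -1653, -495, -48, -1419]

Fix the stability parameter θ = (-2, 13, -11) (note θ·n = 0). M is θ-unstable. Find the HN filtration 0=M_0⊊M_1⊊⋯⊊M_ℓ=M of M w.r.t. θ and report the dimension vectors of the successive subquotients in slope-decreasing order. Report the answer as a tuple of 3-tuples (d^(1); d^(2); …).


Via rank(M_{q-1}∘⋯∘M_p): M ≅ I[1,2]^2, I[1,3]^2, I[3,3]^2.
μ_θ-semistable layers: μ^(1)=13; μ^(2)=1; μ^(3)=-2; μ^(4)=-11

((0, 2, 0); (0, 2, 2); (4, 0, 0); (0, 0, 2))


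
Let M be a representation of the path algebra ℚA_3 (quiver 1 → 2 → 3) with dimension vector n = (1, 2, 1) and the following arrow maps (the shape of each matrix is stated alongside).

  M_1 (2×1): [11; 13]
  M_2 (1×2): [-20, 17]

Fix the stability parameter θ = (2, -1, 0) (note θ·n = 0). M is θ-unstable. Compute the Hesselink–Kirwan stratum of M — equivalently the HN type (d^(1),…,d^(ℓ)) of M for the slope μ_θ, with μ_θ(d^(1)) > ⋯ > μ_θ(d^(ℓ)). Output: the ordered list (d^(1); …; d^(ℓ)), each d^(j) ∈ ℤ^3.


Interval decomposition of M: I[1,3], I[2,2].
HN type (ℓ=2): μ^(1)=1/3; μ^(2)=-1

((1, 1, 1); (0, 1, 0))


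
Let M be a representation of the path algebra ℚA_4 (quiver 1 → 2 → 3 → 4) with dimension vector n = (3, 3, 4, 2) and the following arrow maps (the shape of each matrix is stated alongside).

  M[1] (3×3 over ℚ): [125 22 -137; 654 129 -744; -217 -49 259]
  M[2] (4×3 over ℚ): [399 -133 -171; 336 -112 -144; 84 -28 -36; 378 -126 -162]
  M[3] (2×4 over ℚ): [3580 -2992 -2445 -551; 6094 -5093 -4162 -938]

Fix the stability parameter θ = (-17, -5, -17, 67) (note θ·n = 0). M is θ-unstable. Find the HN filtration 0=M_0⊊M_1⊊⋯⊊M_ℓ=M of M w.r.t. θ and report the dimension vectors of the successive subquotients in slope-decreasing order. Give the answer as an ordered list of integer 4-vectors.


Barcode: M ≅ I[1,1], I[1,2]^2, I[2,4], I[3,3]^2, I[3,4]. HN layers by μ_θ (4 steps, strictly decreasing):
  μ^(1)=67; μ^(2)=-5; μ^(3)=-11; μ^(4)=-17

((0, 0, 0, 2); (0, 2, 0, 0); (0, 1, 1, 0); (3, 0, 3, 0))


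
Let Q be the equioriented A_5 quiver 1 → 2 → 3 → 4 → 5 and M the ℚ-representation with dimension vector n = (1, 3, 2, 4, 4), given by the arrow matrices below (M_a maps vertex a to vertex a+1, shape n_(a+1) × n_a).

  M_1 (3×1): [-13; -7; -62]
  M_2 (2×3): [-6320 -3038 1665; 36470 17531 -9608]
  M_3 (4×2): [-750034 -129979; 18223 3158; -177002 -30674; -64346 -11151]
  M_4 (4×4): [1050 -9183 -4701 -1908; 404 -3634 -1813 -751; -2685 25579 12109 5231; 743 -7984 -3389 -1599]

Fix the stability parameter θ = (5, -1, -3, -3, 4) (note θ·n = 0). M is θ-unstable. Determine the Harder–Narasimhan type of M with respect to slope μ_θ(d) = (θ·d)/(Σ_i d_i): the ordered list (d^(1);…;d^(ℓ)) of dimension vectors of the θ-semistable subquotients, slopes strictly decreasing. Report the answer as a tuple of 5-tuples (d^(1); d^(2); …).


Interval decomposition of M: I[1,5], I[2,2], I[2,5], I[4,5]^2.
HN type (ℓ=5): μ^(1)=4; μ^(2)=-1/2; μ^(3)=-1; μ^(4)=-7/3; μ^(5)=-3

((0, 0, 0, 0, 4); (1, 1, 1, 1, 0); (0, 1, 0, 0, 0); (0, 1, 1, 1, 0); (0, 0, 0, 2, 0))


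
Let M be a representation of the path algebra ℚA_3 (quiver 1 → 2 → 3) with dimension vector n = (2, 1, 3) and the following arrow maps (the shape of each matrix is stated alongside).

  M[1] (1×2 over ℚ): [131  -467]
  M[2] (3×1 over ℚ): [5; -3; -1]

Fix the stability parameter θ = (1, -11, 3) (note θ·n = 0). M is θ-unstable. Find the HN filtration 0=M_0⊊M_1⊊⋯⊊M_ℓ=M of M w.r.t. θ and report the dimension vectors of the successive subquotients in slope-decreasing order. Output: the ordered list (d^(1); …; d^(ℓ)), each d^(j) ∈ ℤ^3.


Barcode: M ≅ I[1,1], I[1,3], I[3,3]^2. HN layers by μ_θ (3 steps, strictly decreasing):
  μ^(1)=3; μ^(2)=1; μ^(3)=-5

((0, 0, 3); (1, 0, 0); (1, 1, 0))


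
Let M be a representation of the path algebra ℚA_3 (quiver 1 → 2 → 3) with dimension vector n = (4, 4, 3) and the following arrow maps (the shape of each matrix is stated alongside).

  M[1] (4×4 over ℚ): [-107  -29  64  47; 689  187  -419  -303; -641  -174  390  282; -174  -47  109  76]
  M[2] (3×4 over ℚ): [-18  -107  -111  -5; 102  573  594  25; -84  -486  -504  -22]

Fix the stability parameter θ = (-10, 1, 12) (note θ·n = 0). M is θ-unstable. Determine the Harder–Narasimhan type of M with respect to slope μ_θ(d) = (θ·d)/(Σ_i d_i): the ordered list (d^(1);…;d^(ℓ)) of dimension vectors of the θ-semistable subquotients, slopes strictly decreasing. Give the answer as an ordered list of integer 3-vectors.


Interval decomposition of M: I[1,2]^2, I[1,3]^2, I[3,3].
HN type (ℓ=3): μ^(1)=12; μ^(2)=1; μ^(3)=-10

((0, 0, 3); (0, 4, 0); (4, 0, 0))


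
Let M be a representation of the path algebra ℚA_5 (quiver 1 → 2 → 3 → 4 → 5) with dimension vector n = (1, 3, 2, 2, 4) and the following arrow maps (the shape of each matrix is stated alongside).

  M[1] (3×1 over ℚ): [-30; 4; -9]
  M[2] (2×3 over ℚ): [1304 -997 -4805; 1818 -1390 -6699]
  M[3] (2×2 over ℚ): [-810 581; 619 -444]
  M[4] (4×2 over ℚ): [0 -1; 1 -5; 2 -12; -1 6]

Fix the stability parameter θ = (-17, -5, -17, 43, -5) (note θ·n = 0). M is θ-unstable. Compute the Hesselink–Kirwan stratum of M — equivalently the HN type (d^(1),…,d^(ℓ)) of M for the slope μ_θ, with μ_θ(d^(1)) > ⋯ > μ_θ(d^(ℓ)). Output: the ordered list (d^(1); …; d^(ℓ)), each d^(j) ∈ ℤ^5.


Interval decomposition of M: I[1,5], I[2,2], I[2,5], I[5,5]^2.
HN type (ℓ=4): μ^(1)=19; μ^(2)=-5; μ^(3)=-11; μ^(4)=-17

((0, 0, 0, 2, 2); (0, 1, 0, 0, 2); (0, 2, 2, 0, 0); (1, 0, 0, 0, 0))


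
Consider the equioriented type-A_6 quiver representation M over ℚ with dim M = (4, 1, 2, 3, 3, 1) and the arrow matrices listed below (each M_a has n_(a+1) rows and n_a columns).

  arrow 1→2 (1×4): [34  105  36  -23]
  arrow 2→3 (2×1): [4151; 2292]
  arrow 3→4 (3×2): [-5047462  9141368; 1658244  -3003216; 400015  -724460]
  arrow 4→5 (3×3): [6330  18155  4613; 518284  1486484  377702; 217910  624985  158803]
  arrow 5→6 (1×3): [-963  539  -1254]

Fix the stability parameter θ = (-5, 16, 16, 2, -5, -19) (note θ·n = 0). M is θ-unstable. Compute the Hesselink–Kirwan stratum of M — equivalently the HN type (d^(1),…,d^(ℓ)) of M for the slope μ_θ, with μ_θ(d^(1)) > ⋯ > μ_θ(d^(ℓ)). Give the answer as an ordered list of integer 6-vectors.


Interval decomposition of M: I[1,1]^3, I[1,6], I[3,3], I[4,4], I[4,5], I[5,5].
HN type (ℓ=4): μ^(1)=16; μ^(2)=2; μ^(3)=-3/2; μ^(4)=-5

((0, 0, 1, 0, 0, 0); (0, 1, 1, 2, 1, 1); (0, 0, 0, 1, 1, 0); (4, 0, 0, 0, 1, 0))


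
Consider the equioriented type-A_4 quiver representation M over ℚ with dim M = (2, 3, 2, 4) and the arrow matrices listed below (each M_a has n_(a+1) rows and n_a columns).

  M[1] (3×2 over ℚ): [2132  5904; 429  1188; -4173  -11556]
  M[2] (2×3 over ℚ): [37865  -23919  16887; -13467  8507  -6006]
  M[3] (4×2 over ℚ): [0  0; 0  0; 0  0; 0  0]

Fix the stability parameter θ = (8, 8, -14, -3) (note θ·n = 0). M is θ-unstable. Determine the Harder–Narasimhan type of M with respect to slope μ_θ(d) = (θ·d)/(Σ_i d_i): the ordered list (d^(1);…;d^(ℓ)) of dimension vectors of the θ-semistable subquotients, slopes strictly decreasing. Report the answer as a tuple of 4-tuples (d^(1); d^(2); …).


Interval decomposition of M: I[1,1], I[1,3], I[2,2], I[2,3], I[4,4]^4.
HN type (ℓ=3): μ^(1)=8; μ^(2)=2/3; μ^(3)=-3

((1, 1, 0, 0); (1, 1, 1, 0); (0, 1, 1, 4))


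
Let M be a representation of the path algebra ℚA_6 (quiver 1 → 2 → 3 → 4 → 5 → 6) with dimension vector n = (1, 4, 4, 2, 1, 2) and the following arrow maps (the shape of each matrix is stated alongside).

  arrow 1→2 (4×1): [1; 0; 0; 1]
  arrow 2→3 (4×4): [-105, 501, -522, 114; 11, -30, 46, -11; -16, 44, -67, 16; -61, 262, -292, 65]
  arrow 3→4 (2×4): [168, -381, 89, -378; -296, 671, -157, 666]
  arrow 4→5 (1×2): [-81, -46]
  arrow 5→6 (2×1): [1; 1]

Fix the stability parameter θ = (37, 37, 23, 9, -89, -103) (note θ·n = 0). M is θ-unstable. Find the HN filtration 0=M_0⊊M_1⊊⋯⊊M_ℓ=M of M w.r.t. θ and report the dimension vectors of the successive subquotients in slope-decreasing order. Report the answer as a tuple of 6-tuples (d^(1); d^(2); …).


Via rank(M_{q-1}∘⋯∘M_p): M ≅ I[1,3], I[2,2], I[2,4], I[2,6], I[3,3], I[6,6].
μ_θ-semistable layers: μ^(1)=37; μ^(2)=97/3; μ^(3)=23; μ^(4)=-123/5; μ^(5)=-103

((0, 1, 0, 0, 0, 0); (1, 1, 1, 0, 0, 0); (0, 1, 2, 1, 0, 0); (0, 1, 1, 1, 1, 1); (0, 0, 0, 0, 0, 1))


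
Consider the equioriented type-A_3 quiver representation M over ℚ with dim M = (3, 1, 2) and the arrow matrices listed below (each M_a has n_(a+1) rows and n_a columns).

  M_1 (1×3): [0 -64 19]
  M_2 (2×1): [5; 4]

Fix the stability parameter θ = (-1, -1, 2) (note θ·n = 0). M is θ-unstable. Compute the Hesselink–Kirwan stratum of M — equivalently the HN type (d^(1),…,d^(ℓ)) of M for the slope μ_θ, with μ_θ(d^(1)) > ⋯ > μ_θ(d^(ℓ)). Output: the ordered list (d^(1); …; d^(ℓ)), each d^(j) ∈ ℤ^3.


Barcode: M ≅ I[1,1]^2, I[1,3], I[3,3]. HN layers by μ_θ (2 steps, strictly decreasing):
  μ^(1)=2; μ^(2)=-1

((0, 0, 2); (3, 1, 0))


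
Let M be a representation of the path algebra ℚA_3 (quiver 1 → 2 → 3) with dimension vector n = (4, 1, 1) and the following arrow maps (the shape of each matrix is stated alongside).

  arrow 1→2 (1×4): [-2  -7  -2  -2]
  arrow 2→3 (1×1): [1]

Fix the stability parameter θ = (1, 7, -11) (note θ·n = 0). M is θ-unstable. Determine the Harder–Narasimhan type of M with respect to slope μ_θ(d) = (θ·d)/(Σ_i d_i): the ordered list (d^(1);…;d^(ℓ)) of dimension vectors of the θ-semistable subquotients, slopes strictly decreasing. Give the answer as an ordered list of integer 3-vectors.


Barcode: M ≅ I[1,1]^3, I[1,3]. HN layers by μ_θ (2 steps, strictly decreasing):
  μ^(1)=1; μ^(2)=-1

((3, 0, 0); (1, 1, 1))


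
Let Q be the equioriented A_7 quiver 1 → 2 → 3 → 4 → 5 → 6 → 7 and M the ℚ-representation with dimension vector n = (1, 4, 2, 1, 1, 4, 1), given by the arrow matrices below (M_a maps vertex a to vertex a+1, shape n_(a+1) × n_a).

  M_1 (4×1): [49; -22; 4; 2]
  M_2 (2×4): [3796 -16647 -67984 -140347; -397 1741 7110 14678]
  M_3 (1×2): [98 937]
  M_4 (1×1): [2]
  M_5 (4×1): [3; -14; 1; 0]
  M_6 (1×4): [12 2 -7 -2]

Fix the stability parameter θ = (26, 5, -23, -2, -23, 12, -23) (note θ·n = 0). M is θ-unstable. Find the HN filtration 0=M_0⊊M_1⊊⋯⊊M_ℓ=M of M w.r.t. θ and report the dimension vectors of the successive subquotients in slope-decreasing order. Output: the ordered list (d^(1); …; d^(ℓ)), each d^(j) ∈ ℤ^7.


Barcode: M ≅ I[1,7], I[2,2]^2, I[2,3], I[6,6]^3. HN layers by μ_θ (4 steps, strictly decreasing):
  μ^(1)=12; μ^(2)=5; μ^(3)=-4; μ^(4)=-9

((0, 0, 0, 0, 0, 3, 0); (0, 2, 0, 0, 0, 0, 0); (1, 1, 1, 1, 1, 1, 1); (0, 1, 1, 0, 0, 0, 0))


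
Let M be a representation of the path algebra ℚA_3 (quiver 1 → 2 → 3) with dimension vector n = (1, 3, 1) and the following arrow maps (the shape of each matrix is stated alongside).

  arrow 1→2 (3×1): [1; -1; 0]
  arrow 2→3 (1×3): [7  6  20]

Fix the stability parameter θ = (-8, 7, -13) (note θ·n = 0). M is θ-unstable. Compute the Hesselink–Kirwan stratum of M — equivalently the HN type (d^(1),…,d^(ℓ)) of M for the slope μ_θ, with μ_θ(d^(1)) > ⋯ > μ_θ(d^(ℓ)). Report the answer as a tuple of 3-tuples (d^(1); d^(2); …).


Via rank(M_{q-1}∘⋯∘M_p): M ≅ I[1,3], I[2,2]^2.
μ_θ-semistable layers: μ^(1)=7; μ^(2)=-3; μ^(3)=-8

((0, 2, 0); (0, 1, 1); (1, 0, 0))


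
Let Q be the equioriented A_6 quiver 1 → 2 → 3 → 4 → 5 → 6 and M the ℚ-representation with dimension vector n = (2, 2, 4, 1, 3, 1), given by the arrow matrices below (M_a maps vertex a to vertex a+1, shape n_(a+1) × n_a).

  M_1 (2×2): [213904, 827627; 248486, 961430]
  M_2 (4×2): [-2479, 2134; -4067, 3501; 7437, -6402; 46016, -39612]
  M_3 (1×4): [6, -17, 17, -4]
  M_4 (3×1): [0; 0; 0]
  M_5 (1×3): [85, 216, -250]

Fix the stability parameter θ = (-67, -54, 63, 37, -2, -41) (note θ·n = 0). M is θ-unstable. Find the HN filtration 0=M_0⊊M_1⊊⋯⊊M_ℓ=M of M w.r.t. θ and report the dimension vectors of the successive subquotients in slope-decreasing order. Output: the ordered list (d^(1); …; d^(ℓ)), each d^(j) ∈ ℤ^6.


Barcode: M ≅ I[1,3], I[1,4], I[3,3]^2, I[5,5]^2, I[5,6]. HN layers by μ_θ (6 steps, strictly decreasing):
  μ^(1)=63; μ^(2)=50; μ^(3)=-2; μ^(4)=-43/2; μ^(5)=-54; μ^(6)=-67

((0, 0, 3, 0, 0, 0); (0, 0, 1, 1, 0, 0); (0, 0, 0, 0, 2, 0); (0, 0, 0, 0, 1, 1); (0, 2, 0, 0, 0, 0); (2, 0, 0, 0, 0, 0))


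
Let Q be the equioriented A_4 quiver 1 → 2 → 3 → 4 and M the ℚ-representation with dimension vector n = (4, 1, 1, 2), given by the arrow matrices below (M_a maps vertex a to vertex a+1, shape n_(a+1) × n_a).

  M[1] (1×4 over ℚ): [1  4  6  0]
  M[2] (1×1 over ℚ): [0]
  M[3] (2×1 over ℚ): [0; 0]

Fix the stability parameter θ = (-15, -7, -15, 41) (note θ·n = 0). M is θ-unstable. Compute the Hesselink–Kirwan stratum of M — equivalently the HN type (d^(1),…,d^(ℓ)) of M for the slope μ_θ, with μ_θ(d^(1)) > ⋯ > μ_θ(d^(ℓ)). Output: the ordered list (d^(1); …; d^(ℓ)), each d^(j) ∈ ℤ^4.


Barcode: M ≅ I[1,1]^3, I[1,2], I[3,3], I[4,4]^2. HN layers by μ_θ (3 steps, strictly decreasing):
  μ^(1)=41; μ^(2)=-7; μ^(3)=-15

((0, 0, 0, 2); (0, 1, 0, 0); (4, 0, 1, 0))


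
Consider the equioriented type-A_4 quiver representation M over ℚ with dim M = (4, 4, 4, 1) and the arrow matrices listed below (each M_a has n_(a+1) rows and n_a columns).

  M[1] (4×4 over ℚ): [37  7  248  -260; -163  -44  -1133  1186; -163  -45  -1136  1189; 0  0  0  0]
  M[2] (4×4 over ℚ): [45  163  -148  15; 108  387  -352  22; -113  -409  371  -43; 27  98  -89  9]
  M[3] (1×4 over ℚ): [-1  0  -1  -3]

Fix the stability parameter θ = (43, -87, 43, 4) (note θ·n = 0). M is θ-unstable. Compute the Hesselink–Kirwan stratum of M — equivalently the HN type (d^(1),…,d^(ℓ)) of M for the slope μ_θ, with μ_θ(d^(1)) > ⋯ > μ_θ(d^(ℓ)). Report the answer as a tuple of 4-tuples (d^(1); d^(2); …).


Interval decomposition of M: I[1,1], I[1,3]^2, I[1,4], I[2,3].
HN type (ℓ=4): μ^(1)=43; μ^(2)=47/2; μ^(3)=-22; μ^(4)=-87

((1, 0, 3, 0); (0, 0, 1, 1); (3, 3, 0, 0); (0, 1, 0, 0))


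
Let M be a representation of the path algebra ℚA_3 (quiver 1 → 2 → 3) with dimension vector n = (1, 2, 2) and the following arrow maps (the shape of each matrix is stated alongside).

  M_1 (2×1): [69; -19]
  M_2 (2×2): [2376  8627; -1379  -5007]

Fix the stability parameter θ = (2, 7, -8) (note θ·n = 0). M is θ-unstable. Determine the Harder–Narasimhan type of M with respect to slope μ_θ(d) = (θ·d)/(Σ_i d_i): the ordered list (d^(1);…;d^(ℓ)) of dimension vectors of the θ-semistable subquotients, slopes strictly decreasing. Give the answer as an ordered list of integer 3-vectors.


Interval decomposition of M: I[1,3], I[2,3].
HN type (ℓ=2): μ^(1)=1/3; μ^(2)=-1/2

((1, 1, 1); (0, 1, 1))


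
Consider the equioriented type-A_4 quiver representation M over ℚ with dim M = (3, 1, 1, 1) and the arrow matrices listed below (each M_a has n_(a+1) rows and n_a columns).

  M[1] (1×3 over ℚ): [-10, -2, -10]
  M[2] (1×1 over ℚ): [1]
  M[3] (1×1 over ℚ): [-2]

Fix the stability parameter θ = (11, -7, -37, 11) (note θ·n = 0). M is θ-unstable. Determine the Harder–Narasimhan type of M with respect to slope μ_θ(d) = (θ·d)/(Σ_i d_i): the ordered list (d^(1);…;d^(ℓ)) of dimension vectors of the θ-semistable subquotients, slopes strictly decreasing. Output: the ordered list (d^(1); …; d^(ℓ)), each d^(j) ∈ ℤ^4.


Barcode: M ≅ I[1,1]^2, I[1,4]. HN layers by μ_θ (2 steps, strictly decreasing):
  μ^(1)=11; μ^(2)=-11

((2, 0, 0, 1); (1, 1, 1, 0))


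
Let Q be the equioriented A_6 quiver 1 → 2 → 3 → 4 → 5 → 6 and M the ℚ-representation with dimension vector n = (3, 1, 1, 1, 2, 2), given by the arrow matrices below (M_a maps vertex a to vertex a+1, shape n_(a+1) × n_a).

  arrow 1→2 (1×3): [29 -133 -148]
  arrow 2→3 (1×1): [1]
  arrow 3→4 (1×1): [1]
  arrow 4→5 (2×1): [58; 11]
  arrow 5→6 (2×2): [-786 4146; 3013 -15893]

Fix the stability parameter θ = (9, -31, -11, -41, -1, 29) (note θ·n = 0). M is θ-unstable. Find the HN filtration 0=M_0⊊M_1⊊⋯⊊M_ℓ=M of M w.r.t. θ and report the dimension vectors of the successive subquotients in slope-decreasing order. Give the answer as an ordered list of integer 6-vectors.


Via rank(M_{q-1}∘⋯∘M_p): M ≅ I[1,1]^2, I[1,6], I[5,5], I[6,6].
μ_θ-semistable layers: μ^(1)=29; μ^(2)=9; μ^(3)=-1; μ^(4)=-37/2

((0, 0, 0, 0, 0, 2); (2, 0, 0, 0, 0, 0); (0, 0, 0, 0, 2, 0); (1, 1, 1, 1, 0, 0))


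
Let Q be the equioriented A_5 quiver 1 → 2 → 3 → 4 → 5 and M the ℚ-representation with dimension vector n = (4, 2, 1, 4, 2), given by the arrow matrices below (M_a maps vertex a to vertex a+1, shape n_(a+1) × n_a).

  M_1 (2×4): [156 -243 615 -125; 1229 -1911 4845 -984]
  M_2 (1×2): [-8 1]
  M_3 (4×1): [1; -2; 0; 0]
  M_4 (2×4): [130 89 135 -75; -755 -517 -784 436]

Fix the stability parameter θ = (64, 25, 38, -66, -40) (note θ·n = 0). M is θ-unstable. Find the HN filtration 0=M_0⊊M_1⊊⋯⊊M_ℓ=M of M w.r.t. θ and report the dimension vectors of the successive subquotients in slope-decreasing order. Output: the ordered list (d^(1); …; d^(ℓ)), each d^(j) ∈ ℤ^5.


Barcode: M ≅ I[1,1]^2, I[1,2], I[1,5], I[4,4]^2, I[4,5]. HN layers by μ_θ (5 steps, strictly decreasing):
  μ^(1)=64; μ^(2)=89/2; μ^(3)=21/5; μ^(4)=-40; μ^(5)=-66

((2, 0, 0, 0, 0); (1, 1, 0, 0, 0); (1, 1, 1, 1, 1); (0, 0, 0, 0, 1); (0, 0, 0, 3, 0))


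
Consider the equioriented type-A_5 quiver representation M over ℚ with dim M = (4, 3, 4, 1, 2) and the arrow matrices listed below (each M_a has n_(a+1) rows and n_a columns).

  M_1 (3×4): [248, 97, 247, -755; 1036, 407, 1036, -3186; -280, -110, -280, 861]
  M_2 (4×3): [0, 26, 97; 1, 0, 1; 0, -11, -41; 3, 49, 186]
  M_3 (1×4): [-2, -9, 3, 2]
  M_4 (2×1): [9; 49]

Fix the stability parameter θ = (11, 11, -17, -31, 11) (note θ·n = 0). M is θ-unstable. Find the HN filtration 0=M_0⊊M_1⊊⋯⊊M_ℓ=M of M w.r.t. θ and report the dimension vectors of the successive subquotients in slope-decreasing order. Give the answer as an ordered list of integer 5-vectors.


Barcode: M ≅ I[1,1], I[1,3]^2, I[1,5], I[3,3], I[5,5]. HN layers by μ_θ (4 steps, strictly decreasing):
  μ^(1)=11; μ^(2)=5/3; μ^(3)=-13/2; μ^(4)=-17

((1, 0, 0, 0, 2); (2, 2, 2, 0, 0); (1, 1, 1, 1, 0); (0, 0, 1, 0, 0))


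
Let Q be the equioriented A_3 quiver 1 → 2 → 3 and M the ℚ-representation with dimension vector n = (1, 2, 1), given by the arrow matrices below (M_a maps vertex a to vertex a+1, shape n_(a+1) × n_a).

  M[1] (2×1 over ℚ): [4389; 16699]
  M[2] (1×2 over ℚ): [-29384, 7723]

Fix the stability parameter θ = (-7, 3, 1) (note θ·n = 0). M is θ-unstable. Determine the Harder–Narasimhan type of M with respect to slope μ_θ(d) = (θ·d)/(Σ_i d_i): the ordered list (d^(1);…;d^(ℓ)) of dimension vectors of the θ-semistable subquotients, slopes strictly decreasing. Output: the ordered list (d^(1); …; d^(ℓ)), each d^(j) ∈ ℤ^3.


Via rank(M_{q-1}∘⋯∘M_p): M ≅ I[1,3], I[2,2].
μ_θ-semistable layers: μ^(1)=3; μ^(2)=2; μ^(3)=-7

((0, 1, 0); (0, 1, 1); (1, 0, 0))


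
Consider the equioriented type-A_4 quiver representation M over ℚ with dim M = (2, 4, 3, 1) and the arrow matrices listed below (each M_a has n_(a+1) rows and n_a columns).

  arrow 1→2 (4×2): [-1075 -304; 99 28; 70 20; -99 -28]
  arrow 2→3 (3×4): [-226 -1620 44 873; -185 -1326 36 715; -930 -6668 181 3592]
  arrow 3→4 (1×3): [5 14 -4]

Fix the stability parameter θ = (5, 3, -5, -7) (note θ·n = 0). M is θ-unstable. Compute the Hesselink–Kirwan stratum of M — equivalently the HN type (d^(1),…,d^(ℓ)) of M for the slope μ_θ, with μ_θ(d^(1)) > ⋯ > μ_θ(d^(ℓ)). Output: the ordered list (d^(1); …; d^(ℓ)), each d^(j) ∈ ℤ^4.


Interval decomposition of M: I[1,3], I[1,4], I[2,2], I[2,3].
HN type (ℓ=3): μ^(1)=3; μ^(2)=1; μ^(3)=-1

((0, 1, 0, 0); (1, 1, 1, 0); (1, 2, 2, 1))


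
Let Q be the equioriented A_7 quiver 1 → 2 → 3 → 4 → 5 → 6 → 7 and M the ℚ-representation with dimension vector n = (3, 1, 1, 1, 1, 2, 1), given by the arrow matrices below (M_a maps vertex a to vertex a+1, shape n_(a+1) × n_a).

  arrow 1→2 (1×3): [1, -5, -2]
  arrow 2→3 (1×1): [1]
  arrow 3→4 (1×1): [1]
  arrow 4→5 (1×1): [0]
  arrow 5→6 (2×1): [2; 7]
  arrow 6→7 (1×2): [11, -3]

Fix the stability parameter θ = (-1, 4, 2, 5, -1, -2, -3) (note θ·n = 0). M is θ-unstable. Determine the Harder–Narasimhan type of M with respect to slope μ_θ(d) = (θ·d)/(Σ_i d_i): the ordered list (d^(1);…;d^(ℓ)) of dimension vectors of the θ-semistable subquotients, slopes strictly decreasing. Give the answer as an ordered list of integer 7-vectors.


Barcode: M ≅ I[1,1]^2, I[1,4], I[5,7], I[6,6]. HN layers by μ_θ (4 steps, strictly decreasing):
  μ^(1)=5; μ^(2)=3; μ^(3)=-1; μ^(4)=-2

((0, 0, 0, 1, 0, 0, 0); (0, 1, 1, 0, 0, 0, 0); (3, 0, 0, 0, 0, 0, 0); (0, 0, 0, 0, 1, 2, 1))
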